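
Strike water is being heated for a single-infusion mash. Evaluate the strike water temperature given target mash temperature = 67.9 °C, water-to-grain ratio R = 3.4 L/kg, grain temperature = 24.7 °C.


T_strike = (0.41/R)·(T_mash − T_grain) + T_mash
T_strike = (0.41/3.4)·(67.9 − 24.7) + 67.9

73.1094 °C


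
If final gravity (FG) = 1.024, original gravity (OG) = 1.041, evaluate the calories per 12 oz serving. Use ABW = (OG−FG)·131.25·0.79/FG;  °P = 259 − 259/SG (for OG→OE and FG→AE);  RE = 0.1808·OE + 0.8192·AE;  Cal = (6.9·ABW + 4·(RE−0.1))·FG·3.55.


ABW = (1.041 − 1.024)·131.25·0.79/1.024 = 1.7214
OE = 259 − 259/1.041 = 10.2008 °P
AE = 259 − 259/1.024 = 6.0703 °P
RE = 0.1808·10.2008 + 0.8192·6.0703 = 6.8171 °P
Cal = (6.9·1.7214 + 4·(6.8171−0.1))·1.024·3.55

140.8490 kcal


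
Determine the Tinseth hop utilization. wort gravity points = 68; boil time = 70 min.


U = 1.65·0.000125^(GP/1000) · (1 − e^(−0.04·t))/4.15
bigness = 1.65·0.000125^(68/1000) = 0.8955
boil_factor = (1 − e^(−0.04·70))/4.15 = 0.2263
U = 0.8955 · 0.2263

0.2027


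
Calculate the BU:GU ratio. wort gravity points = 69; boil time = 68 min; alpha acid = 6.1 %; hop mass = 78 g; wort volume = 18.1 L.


U = 1.65·0.000125^(GP/1000)·(1−e^(−0.04t))/4.15;  IBU = (α/100)·m·U·1000/V;  BU:GU = IBU/GP
U = 1.65·0.000125^(69/1000)·(1−e^(−0.04·68))/4.15 = 0.1998
IBU = (6.1/100)·78·0.1998·1000/18.1 = 52.5138
BU:GU = 52.5138/69

0.7611


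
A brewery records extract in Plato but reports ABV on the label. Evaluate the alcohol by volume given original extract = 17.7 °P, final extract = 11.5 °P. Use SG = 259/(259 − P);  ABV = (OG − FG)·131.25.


OG = 259/(259 − 17.7) = 1.0734
FG = 259/(259 − 11.5) = 1.0465
ABV = (1.0734 − 1.0465)·131.25

3.5291 % ABV


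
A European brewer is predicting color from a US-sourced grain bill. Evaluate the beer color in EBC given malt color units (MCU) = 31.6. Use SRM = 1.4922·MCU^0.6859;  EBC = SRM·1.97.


SRM = 1.4922·31.6^0.6859 = 15.9390
EBC = 15.9390·1.97

31.3999 EBC


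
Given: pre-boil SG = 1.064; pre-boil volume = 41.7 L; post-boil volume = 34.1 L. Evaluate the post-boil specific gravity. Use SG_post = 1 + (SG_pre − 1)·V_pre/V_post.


pts_pre = (1.064 − 1)·1000 = 64.0000
pts_post = 64.0000·41.7/34.1 = 78.2639
SG_post = 1 + 78.2639/1000

1.0783


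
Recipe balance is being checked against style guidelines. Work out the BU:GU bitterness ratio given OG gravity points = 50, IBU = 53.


BU:GU = IBU / OG_points
BU:GU = 53 / 50

1.0600


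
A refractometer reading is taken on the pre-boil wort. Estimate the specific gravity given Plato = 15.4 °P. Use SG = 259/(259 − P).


SG = 259/(259 − 15.4)

1.0632


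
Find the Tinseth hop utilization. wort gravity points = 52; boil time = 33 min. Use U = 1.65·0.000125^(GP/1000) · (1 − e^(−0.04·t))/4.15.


bigness = 1.65·0.000125^(52/1000) = 1.0340
boil_factor = (1 − e^(−0.04·33))/4.15 = 0.1766
U = 1.0340 · 0.1766

0.1826


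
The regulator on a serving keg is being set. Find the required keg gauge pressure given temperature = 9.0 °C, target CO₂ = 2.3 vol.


psi = vols/(0.01821 + 0.09011·e^(−0.04·T)) − 14.695
psi = 2.3/(0.01821 + 0.09011·e^(−0.04·9.0)) − 14.695

13.6729 psi


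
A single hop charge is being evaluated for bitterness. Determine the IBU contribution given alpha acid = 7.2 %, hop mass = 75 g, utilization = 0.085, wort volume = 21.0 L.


IBU = (α/100)·mass·U·1000 / V
IBU = (7.2/100)·75·0.085·1000 / 21.0

21.8571 IBU


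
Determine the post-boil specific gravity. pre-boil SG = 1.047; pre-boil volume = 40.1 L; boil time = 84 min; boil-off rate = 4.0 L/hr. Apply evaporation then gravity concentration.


V_post = V_pre − rate·(t/60);  SG_post = 1 + (SG_pre−1)·V_pre/V_post
V_post = 40.1 − 4.0·(84/60) = 34.5000
SG_post = 1 + (1.047 − 1)·40.1/34.5000

1.0546


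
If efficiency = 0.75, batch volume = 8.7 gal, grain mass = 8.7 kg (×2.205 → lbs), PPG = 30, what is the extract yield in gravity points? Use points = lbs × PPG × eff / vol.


lbs = 8.7 × 2.205 = 19.1835
points = 19.1835 × 30 × 0.75 / 8.7

49.6125 points


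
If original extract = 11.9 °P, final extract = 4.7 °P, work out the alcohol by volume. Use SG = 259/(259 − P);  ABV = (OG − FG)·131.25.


OG = 259/(259 − 11.9) = 1.0482
FG = 259/(259 − 4.7) = 1.0185
ABV = (1.0482 − 1.0185)·131.25

3.8950 % ABV


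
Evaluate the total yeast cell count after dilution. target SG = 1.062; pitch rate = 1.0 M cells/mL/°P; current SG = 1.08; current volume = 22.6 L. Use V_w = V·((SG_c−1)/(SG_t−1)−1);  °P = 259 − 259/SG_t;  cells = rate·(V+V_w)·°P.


V_w = 22.6·((1.08−1)/(1.062−1)−1) = 6.5613
V_final = 22.6 + 6.5613 = 29.1613
°P = 259 − 259/1.062 = 15.1205
cells = 1.0·29.1613·15.1205

440.9341 billion cells


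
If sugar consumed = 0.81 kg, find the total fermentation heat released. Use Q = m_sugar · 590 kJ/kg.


Q = 0.81 · 590

477.9000 kJ


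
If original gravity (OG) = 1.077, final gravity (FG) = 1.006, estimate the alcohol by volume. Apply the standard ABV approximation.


ABV = (OG − FG) · 131.25
ABV = (1.077 − 1.006) · 131.25

9.3187 % ABV


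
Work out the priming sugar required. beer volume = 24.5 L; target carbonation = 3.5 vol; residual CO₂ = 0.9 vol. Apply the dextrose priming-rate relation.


sugar = (target − residual)·4.0·V
sugar = (3.5 − 0.9)·4.0·24.5

254.8000 g


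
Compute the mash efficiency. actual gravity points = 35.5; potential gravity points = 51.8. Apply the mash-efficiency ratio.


efficiency = actual / potential × 100
efficiency = 35.5 / 51.8 × 100

68.5328 %


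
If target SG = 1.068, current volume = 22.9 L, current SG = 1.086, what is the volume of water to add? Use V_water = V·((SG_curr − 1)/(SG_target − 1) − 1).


V_water = 22.9·((1.086 − 1)/(1.068 − 1) − 1)

6.0618 L


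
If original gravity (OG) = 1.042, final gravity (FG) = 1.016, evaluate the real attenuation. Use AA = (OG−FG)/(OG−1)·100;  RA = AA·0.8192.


AA = (1.042 − 1.016)/(1.042 − 1)·100 = 61.9048
RA = 61.9048·0.8192

50.7124 %


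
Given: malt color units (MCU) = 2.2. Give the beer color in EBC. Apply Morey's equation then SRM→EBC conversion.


SRM = 1.4922·MCU^0.6859;  EBC = SRM·1.97
SRM = 1.4922·2.2^0.6859 = 2.5627
EBC = 2.5627·1.97

5.0485 EBC


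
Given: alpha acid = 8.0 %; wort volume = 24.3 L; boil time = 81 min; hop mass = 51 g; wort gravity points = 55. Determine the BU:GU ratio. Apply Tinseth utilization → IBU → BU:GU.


U = 1.65·0.000125^(GP/1000)·(1−e^(−0.04t))/4.15;  IBU = (α/100)·m·U·1000/V;  BU:GU = IBU/GP
U = 1.65·0.000125^(55/1000)·(1−e^(−0.04·81))/4.15 = 0.2330
IBU = (8.0/100)·51·0.2330·1000/24.3 = 39.1263
BU:GU = 39.1263/55

0.7114


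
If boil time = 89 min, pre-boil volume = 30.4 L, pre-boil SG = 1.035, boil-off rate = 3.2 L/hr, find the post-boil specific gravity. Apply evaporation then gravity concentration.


V_post = V_pre − rate·(t/60);  SG_post = 1 + (SG_pre−1)·V_pre/V_post
V_post = 30.4 − 3.2·(89/60) = 25.6533
SG_post = 1 + (1.035 − 1)·30.4/25.6533

1.0415


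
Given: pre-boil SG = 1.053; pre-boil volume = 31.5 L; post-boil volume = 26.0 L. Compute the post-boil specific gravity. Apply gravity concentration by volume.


SG_post = 1 + (SG_pre − 1)·V_pre/V_post
pts_pre = (1.053 − 1)·1000 = 53.0000
pts_post = 53.0000·31.5/26.0 = 64.2115
SG_post = 1 + 64.2115/1000

1.0642


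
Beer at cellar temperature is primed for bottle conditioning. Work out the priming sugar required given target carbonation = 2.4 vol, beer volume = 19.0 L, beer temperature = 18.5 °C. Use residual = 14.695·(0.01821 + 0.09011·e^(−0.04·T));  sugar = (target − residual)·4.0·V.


residual = 14.695·(0.01821 + 0.09011·e^(−0.04·18.5)) = 0.8994
sugar = (2.4 − 0.8994)·4.0·19.0

114.0476 g


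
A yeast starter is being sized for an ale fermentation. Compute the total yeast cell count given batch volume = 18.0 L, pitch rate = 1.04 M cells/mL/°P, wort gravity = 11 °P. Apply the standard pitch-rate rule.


cells (billions) = rate · V_L · °P
cells = 1.04 · 18.0 · 11

205.9200 billion cells


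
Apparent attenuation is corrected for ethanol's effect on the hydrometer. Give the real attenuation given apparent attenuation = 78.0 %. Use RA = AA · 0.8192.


RA = 78.0 · 0.8192

63.8976 %


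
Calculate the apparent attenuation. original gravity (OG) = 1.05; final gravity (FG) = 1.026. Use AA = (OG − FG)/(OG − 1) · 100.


AA = (1.05 − 1.026)/(1.05 − 1) · 100

48.0000 %


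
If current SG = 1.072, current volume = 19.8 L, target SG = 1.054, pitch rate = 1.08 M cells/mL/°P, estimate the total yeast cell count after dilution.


V_w = V·((SG_c−1)/(SG_t−1)−1);  °P = 259 − 259/SG_t;  cells = rate·(V+V_w)·°P
V_w = 19.8·((1.072−1)/(1.054−1)−1) = 6.6000
V_final = 19.8 + 6.6000 = 26.4000
°P = 259 − 259/1.054 = 13.2694
cells = 1.08·26.4000·13.2694

378.3386 billion cells


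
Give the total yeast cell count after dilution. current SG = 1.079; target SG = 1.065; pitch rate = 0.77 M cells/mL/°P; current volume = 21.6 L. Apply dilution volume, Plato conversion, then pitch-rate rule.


V_w = V·((SG_c−1)/(SG_t−1)−1);  °P = 259 − 259/SG_t;  cells = rate·(V+V_w)·°P
V_w = 21.6·((1.079−1)/(1.065−1)−1) = 4.6523
V_final = 21.6 + 4.6523 = 26.2523
°P = 259 − 259/1.065 = 15.8075
cells = 0.77·26.2523·15.8075

319.5374 billion cells


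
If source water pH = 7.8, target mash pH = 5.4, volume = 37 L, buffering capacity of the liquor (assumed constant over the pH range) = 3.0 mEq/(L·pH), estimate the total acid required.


acid = buffering capacity · (pH_source − pH_target) · V
acid = 3.0 · (7.8 − 5.4) · 37

266.4000 mEq


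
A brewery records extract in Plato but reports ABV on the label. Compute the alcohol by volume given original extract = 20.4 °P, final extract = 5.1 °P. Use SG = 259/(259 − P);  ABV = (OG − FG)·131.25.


OG = 259/(259 − 20.4) = 1.0855
FG = 259/(259 − 5.1) = 1.0201
ABV = (1.0855 − 1.0201)·131.25

8.5853 % ABV


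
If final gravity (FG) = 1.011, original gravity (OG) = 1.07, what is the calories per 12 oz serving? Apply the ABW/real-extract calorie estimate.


ABW = (OG−FG)·131.25·0.79/FG;  °P = 259 − 259/SG (for OG→OE and FG→AE);  RE = 0.1808·OE + 0.8192·AE;  Cal = (6.9·ABW + 4·(RE−0.1))·FG·3.55
ABW = (1.07 − 1.011)·131.25·0.79/1.011 = 6.0510
OE = 259 − 259/1.07 = 16.9439 °P
AE = 259 − 259/1.011 = 2.8180 °P
RE = 0.1808·16.9439 + 0.8192·2.8180 = 5.3720 °P
Cal = (6.9·6.0510 + 4·(5.3720−0.1))·1.011·3.55

225.5351 kcal


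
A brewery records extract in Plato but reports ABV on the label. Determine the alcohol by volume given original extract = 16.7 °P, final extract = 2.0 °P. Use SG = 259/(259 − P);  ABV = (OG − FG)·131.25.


OG = 259/(259 − 16.7) = 1.0689
FG = 259/(259 − 2.0) = 1.0078
ABV = (1.0689 − 1.0078)·131.25

8.0247 % ABV


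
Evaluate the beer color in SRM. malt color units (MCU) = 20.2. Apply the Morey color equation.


SRM = 1.4922 · MCU^0.6859
SRM = 1.4922 · 20.2^0.6859

11.7265 SRM


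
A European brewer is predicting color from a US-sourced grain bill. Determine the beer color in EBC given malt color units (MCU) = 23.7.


SRM = 1.4922·MCU^0.6859;  EBC = SRM·1.97
SRM = 1.4922·23.7^0.6859 = 13.0848
EBC = 13.0848·1.97

25.7770 EBC


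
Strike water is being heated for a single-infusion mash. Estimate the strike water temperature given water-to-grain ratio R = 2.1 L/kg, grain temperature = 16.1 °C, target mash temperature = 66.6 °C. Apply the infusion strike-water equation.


T_strike = (0.41/R)·(T_mash − T_grain) + T_mash
T_strike = (0.41/2.1)·(66.6 − 16.1) + 66.6

76.4595 °C


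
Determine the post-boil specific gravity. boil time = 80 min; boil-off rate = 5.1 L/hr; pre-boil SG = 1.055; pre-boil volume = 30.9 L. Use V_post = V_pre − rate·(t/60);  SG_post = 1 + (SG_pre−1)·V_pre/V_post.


V_post = 30.9 − 5.1·(80/60) = 24.1000
SG_post = 1 + (1.055 − 1)·30.9/24.1000

1.0705


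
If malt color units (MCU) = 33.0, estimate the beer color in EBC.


SRM = 1.4922·MCU^0.6859;  EBC = SRM·1.97
SRM = 1.4922·33.0^0.6859 = 16.4201
EBC = 16.4201·1.97

32.3476 EBC


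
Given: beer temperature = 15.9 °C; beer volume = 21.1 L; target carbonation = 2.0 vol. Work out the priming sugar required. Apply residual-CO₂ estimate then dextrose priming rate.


residual = 14.695·(0.01821 + 0.09011·e^(−0.04·T));  sugar = (target − residual)·4.0·V
residual = 14.695·(0.01821 + 0.09011·e^(−0.04·15.9)) = 0.9686
sugar = (2.0 − 0.9686)·4.0·21.1

87.0487 g


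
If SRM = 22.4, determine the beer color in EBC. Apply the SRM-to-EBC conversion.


EBC = SRM · 1.97
EBC = 22.4 · 1.97

44.1280 EBC


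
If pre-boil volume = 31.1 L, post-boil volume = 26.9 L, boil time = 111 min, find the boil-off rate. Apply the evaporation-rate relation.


rate = (V_pre − V_post) / (t_min/60)
rate = (31.1 − 26.9) / (111/60)

2.2703 L/hr


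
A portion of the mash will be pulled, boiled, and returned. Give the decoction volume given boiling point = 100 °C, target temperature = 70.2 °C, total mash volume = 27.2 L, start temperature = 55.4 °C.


V_dec = V_total·(T_target − T_start)/(T_boil − T_start)
V_dec = 27.2·(70.2 − 55.4)/(100 − 55.4)

9.0260 L


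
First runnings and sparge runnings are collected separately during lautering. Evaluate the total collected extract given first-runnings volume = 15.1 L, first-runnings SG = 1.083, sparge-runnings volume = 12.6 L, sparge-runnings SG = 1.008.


total = Σ (SG_i − 1)·1000·V_i
first = (1.083 − 1)·1000·15.1 = 1253.3000
sparge = (1.008 − 1)·1000·12.6 = 100.8000
total = 1253.3000 + 100.8000

1354.1000 gravity·L


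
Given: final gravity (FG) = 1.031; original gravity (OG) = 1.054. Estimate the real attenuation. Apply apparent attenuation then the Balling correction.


AA = (OG−FG)/(OG−1)·100;  RA = AA·0.8192
AA = (1.054 − 1.031)/(1.054 − 1)·100 = 42.5926
RA = 42.5926·0.8192

34.8919 %


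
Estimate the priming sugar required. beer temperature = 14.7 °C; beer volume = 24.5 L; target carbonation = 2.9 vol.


residual = 14.695·(0.01821 + 0.09011·e^(−0.04·T));  sugar = (target − residual)·4.0·V
residual = 14.695·(0.01821 + 0.09011·e^(−0.04·14.7)) = 1.0031
sugar = (2.9 − 1.0031)·4.0·24.5

185.8975 g


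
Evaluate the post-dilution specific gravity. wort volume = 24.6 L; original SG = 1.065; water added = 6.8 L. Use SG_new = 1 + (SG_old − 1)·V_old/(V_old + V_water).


pts = (1.065 − 1)·1000·24.6/(24.6 + 6.8) = 50.9236
SG_new = 1 + 50.9236/1000

1.0509


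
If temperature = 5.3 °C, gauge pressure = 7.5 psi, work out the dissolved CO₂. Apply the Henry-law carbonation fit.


vols = (P + 14.695)·(0.01821 + 0.09011·e^(−0.04·T))
vols = (7.5 + 14.695)·(0.01821 + 0.09011·e^(−0.04·5.3))

2.0221 volumes


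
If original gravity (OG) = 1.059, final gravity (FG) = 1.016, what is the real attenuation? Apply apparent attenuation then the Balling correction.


AA = (OG−FG)/(OG−1)·100;  RA = AA·0.8192
AA = (1.059 − 1.016)/(1.059 − 1)·100 = 72.8814
RA = 72.8814·0.8192

59.7044 %


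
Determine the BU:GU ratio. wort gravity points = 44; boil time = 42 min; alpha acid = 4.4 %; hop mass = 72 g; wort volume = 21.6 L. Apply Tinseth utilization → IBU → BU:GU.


U = 1.65·0.000125^(GP/1000)·(1−e^(−0.04t))/4.15;  IBU = (α/100)·m·U·1000/V;  BU:GU = IBU/GP
U = 1.65·0.000125^(44/1000)·(1−e^(−0.04·42))/4.15 = 0.2178
IBU = (4.4/100)·72·0.2178·1000/21.6 = 31.9489
BU:GU = 31.9489/44

0.7261


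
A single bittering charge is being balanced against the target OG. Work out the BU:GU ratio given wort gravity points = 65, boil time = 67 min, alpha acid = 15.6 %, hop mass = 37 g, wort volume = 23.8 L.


U = 1.65·0.000125^(GP/1000)·(1−e^(−0.04t))/4.15;  IBU = (α/100)·m·U·1000/V;  BU:GU = IBU/GP
U = 1.65·0.000125^(65/1000)·(1−e^(−0.04·67))/4.15 = 0.2065
IBU = (15.6/100)·37·0.2065·1000/23.8 = 50.0769
BU:GU = 50.0769/65

0.7704


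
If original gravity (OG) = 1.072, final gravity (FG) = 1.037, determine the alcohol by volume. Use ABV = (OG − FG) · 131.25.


ABV = (1.072 − 1.037) · 131.25

4.5938 % ABV


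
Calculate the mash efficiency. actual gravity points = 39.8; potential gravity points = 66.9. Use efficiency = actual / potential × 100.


efficiency = 39.8 / 66.9 × 100

59.4918 %


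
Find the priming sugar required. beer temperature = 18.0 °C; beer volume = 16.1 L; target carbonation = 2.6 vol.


residual = 14.695·(0.01821 + 0.09011·e^(−0.04·T));  sugar = (target − residual)·4.0·V
residual = 14.695·(0.01821 + 0.09011·e^(−0.04·18.0)) = 0.9121
sugar = (2.6 − 0.9121)·4.0·16.1

108.6984 g


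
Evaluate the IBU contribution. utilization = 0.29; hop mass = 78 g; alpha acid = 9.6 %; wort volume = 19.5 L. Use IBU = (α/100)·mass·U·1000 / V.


IBU = (9.6/100)·78·0.29·1000 / 19.5

111.3600 IBU


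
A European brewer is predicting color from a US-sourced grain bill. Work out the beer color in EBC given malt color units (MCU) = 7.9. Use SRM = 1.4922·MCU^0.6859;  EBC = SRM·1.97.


SRM = 1.4922·7.9^0.6859 = 6.1590
EBC = 6.1590·1.97

12.1332 EBC


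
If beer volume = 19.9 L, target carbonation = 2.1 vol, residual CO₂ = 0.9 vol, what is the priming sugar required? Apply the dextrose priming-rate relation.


sugar = (target − residual)·4.0·V
sugar = (2.1 − 0.9)·4.0·19.9

95.5200 g


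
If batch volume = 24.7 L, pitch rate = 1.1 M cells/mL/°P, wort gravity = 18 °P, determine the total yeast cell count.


cells (billions) = rate · V_L · °P
cells = 1.1 · 24.7 · 18

489.0600 billion cells


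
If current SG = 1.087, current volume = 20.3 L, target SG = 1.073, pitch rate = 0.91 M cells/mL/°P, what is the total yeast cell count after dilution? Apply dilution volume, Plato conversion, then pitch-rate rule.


V_w = V·((SG_c−1)/(SG_t−1)−1);  °P = 259 − 259/SG_t;  cells = rate·(V+V_w)·°P
V_w = 20.3·((1.087−1)/(1.073−1)−1) = 3.8932
V_final = 20.3 + 3.8932 = 24.1932
°P = 259 − 259/1.073 = 17.6207
cells = 0.91·24.1932·17.6207

387.9330 billion cells


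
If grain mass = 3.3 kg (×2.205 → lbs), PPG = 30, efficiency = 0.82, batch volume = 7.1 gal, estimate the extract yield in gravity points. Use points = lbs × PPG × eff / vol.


lbs = 3.3 × 2.205 = 7.2765
points = 7.2765 × 30 × 0.82 / 7.1

25.2115 points


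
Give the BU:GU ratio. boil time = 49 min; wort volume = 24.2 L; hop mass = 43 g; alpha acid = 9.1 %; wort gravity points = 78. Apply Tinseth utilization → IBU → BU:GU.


U = 1.65·0.000125^(GP/1000)·(1−e^(−0.04t))/4.15;  IBU = (α/100)·m·U·1000/V;  BU:GU = IBU/GP
U = 1.65·0.000125^(78/1000)·(1−e^(−0.04·49))/4.15 = 0.1695
IBU = (9.1/100)·43·0.1695·1000/24.2 = 27.4002
BU:GU = 27.4002/78

0.3513


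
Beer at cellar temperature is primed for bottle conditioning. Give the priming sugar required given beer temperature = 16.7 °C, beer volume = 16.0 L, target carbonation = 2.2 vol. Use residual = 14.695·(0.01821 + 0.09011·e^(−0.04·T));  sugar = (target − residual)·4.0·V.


residual = 14.695·(0.01821 + 0.09011·e^(−0.04·16.7)) = 0.9465
sugar = (2.2 − 0.9465)·4.0·16.0

80.2215 g


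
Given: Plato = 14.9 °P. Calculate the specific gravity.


SG = 259/(259 − P)
SG = 259/(259 − 14.9)

1.0610


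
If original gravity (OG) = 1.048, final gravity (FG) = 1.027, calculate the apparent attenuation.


AA = (OG − FG)/(OG − 1) · 100
AA = (1.048 − 1.027)/(1.048 − 1) · 100

43.7500 %


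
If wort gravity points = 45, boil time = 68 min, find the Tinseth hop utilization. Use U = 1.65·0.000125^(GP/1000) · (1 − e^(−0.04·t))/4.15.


bigness = 1.65·0.000125^(45/1000) = 1.1011
boil_factor = (1 − e^(−0.04·68))/4.15 = 0.2251
U = 1.1011 · 0.2251

0.2479


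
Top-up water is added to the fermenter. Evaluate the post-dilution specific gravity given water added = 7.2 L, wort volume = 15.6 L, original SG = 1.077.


SG_new = 1 + (SG_old − 1)·V_old/(V_old + V_water)
pts = (1.077 − 1)·1000·15.6/(15.6 + 7.2) = 52.6842
SG_new = 1 + 52.6842/1000

1.0527


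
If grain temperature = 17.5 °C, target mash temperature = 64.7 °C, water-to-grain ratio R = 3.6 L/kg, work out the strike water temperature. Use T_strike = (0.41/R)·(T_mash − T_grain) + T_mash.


T_strike = (0.41/3.6)·(64.7 − 17.5) + 64.7

70.0756 °C


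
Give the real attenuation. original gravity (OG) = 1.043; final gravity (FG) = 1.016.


AA = (OG−FG)/(OG−1)·100;  RA = AA·0.8192
AA = (1.043 − 1.016)/(1.043 − 1)·100 = 62.7907
RA = 62.7907·0.8192

51.4381 %


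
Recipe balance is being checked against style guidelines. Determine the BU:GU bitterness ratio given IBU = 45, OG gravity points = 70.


BU:GU = IBU / OG_points
BU:GU = 45 / 70

0.6429


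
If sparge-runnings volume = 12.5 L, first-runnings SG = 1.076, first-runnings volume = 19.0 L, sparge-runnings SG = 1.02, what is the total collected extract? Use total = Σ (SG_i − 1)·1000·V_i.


first = (1.076 − 1)·1000·19.0 = 1444.0000
sparge = (1.02 − 1)·1000·12.5 = 250.0000
total = 1444.0000 + 250.0000

1694.0000 gravity·L


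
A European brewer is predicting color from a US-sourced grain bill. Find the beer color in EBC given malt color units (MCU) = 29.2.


SRM = 1.4922·MCU^0.6859;  EBC = SRM·1.97
SRM = 1.4922·29.2^0.6859 = 15.0985
EBC = 15.0985·1.97

29.7440 EBC


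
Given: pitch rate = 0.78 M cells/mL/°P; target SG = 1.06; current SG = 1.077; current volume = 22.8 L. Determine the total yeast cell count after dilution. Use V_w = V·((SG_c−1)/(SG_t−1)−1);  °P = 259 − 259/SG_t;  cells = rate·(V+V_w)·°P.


V_w = 22.8·((1.077−1)/(1.06−1)−1) = 6.4600
V_final = 22.8 + 6.4600 = 29.2600
°P = 259 − 259/1.06 = 14.6604
cells = 0.78·29.2600·14.6604

334.5909 billion cells


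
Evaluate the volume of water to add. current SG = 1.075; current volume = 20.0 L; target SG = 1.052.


V_water = V·((SG_curr − 1)/(SG_target − 1) − 1)
V_water = 20.0·((1.075 − 1)/(1.052 − 1) − 1)

8.8462 L


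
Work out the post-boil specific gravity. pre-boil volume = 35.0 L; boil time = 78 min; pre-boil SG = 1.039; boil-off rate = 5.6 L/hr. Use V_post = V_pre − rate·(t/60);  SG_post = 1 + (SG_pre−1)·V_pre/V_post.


V_post = 35.0 − 5.6·(78/60) = 27.7200
SG_post = 1 + (1.039 − 1)·35.0/27.7200

1.0492


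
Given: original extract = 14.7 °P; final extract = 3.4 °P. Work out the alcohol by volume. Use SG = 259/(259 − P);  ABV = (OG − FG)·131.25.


OG = 259/(259 − 14.7) = 1.0602
FG = 259/(259 − 3.4) = 1.0133
ABV = (1.0602 − 1.0133)·131.25

6.1517 % ABV


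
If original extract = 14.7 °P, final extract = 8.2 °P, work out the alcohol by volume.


SG = 259/(259 − P);  ABV = (OG − FG)·131.25
OG = 259/(259 − 14.7) = 1.0602
FG = 259/(259 − 8.2) = 1.0327
ABV = (1.0602 − 1.0327)·131.25

3.6063 % ABV


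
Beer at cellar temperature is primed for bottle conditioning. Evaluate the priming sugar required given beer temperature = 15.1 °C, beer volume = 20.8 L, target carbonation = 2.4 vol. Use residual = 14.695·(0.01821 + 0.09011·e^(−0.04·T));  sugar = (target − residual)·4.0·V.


residual = 14.695·(0.01821 + 0.09011·e^(−0.04·15.1)) = 0.9914
sugar = (2.4 − 0.9914)·4.0·20.8

117.1945 g


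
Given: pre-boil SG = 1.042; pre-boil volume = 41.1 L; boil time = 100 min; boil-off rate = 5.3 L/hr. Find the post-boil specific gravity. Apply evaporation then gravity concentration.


V_post = V_pre − rate·(t/60);  SG_post = 1 + (SG_pre−1)·V_pre/V_post
V_post = 41.1 − 5.3·(100/60) = 32.2667
SG_post = 1 + (1.042 − 1)·41.1/32.2667

1.0535


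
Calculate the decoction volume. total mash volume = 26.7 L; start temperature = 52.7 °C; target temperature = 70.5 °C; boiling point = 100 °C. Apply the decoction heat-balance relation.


V_dec = V_total·(T_target − T_start)/(T_boil − T_start)
V_dec = 26.7·(70.5 − 52.7)/(100 − 52.7)

10.0478 L


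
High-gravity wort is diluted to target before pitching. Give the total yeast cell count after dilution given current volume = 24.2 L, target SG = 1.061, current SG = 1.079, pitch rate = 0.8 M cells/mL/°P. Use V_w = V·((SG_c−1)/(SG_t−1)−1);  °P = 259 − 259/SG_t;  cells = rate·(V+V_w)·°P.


V_w = 24.2·((1.079−1)/(1.061−1)−1) = 7.1410
V_final = 24.2 + 7.1410 = 31.3410
°P = 259 − 259/1.061 = 14.8907
cells = 0.8·31.3410·14.8907

373.3506 billion cells


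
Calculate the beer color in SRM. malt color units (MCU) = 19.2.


SRM = 1.4922 · MCU^0.6859
SRM = 1.4922 · 19.2^0.6859

11.3251 SRM


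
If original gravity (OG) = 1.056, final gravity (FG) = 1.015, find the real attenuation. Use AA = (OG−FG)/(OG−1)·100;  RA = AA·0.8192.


AA = (1.056 − 1.015)/(1.056 − 1)·100 = 73.2143
RA = 73.2143·0.8192

59.9771 %


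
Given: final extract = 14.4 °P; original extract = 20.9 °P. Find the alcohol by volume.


SG = 259/(259 − P);  ABV = (OG − FG)·131.25
OG = 259/(259 − 20.9) = 1.0878
FG = 259/(259 − 14.4) = 1.0589
ABV = (1.0878 − 1.0589)·131.25

3.7940 % ABV


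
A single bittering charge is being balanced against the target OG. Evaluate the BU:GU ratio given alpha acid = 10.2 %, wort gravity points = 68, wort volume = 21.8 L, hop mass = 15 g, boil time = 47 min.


U = 1.65·0.000125^(GP/1000)·(1−e^(−0.04t))/4.15;  IBU = (α/100)·m·U·1000/V;  BU:GU = IBU/GP
U = 1.65·0.000125^(68/1000)·(1−e^(−0.04·47))/4.15 = 0.1829
IBU = (10.2/100)·15·0.1829·1000/21.8 = 12.8338
BU:GU = 12.8338/68

0.1887


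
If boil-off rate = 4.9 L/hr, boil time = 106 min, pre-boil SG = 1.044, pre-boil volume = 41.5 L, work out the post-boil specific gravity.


V_post = V_pre − rate·(t/60);  SG_post = 1 + (SG_pre−1)·V_pre/V_post
V_post = 41.5 − 4.9·(106/60) = 32.8433
SG_post = 1 + (1.044 − 1)·41.5/32.8433

1.0556


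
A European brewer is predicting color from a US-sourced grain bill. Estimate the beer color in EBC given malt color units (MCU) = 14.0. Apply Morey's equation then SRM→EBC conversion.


SRM = 1.4922·MCU^0.6859;  EBC = SRM·1.97
SRM = 1.4922·14.0^0.6859 = 9.1192
EBC = 9.1192·1.97

17.9648 EBC


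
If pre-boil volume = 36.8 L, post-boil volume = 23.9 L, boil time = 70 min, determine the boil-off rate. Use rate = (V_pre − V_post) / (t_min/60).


rate = (36.8 − 23.9) / (70/60)

11.0571 L/hr


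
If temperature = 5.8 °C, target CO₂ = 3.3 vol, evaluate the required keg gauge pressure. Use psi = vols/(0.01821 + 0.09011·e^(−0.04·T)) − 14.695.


psi = 3.3/(0.01821 + 0.09011·e^(−0.04·5.8)) − 14.695

22.1097 psi


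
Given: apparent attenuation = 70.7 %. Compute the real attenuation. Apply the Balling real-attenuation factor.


RA = AA · 0.8192
RA = 70.7 · 0.8192

57.9174 %


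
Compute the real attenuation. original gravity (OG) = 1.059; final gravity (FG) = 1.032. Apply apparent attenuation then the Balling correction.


AA = (OG−FG)/(OG−1)·100;  RA = AA·0.8192
AA = (1.059 − 1.032)/(1.059 − 1)·100 = 45.7627
RA = 45.7627·0.8192

37.4888 %


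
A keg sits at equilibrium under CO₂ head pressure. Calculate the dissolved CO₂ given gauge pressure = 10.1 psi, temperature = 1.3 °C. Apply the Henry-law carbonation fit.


vols = (P + 14.695)·(0.01821 + 0.09011·e^(−0.04·T))
vols = (10.1 + 14.695)·(0.01821 + 0.09011·e^(−0.04·1.3))

2.5726 volumes


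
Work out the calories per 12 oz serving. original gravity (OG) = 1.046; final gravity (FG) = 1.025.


ABW = (OG−FG)·131.25·0.79/FG;  °P = 259 − 259/SG (for OG→OE and FG→AE);  RE = 0.1808·OE + 0.8192·AE;  Cal = (6.9·ABW + 4·(RE−0.1))·FG·3.55
ABW = (1.046 − 1.025)·131.25·0.79/1.025 = 2.1243
OE = 259 − 259/1.046 = 11.3901 °P
AE = 259 − 259/1.025 = 6.3171 °P
RE = 0.1808·11.3901 + 0.8192·6.3171 = 7.2343 °P
Cal = (6.9·2.1243 + 4·(7.2343−0.1))·1.025·3.55

157.1756 kcal


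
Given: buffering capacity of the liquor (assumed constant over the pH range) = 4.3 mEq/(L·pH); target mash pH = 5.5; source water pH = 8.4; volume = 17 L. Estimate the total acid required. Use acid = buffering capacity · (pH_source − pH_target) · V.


acid = 4.3 · (8.4 − 5.5) · 17

211.9900 mEq


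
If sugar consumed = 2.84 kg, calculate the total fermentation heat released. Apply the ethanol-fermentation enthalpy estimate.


Q = m_sugar · 590 kJ/kg
Q = 2.84 · 590

1675.6000 kJ


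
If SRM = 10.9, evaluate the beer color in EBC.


EBC = SRM · 1.97
EBC = 10.9 · 1.97

21.4730 EBC


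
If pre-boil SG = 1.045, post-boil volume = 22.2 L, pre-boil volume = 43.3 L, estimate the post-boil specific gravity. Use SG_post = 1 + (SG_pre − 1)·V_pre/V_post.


pts_pre = (1.045 − 1)·1000 = 45.0000
pts_post = 45.0000·43.3/22.2 = 87.7703
SG_post = 1 + 87.7703/1000

1.0878


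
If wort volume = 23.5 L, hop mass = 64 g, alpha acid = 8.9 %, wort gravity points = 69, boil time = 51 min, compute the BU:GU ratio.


U = 1.65·0.000125^(GP/1000)·(1−e^(−0.04t))/4.15;  IBU = (α/100)·m·U·1000/V;  BU:GU = IBU/GP
U = 1.65·0.000125^(69/1000)·(1−e^(−0.04·51))/4.15 = 0.1860
IBU = (8.9/100)·64·0.1860·1000/23.5 = 45.0951
BU:GU = 45.0951/69

0.6536


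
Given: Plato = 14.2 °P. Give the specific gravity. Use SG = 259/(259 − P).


SG = 259/(259 − 14.2)

1.0580


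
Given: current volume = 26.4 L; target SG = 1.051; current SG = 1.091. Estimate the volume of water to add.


V_water = V·((SG_curr − 1)/(SG_target − 1) − 1)
V_water = 26.4·((1.091 − 1)/(1.051 − 1) − 1)

20.7059 L


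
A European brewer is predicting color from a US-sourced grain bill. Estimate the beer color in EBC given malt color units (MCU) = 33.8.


SRM = 1.4922·MCU^0.6859;  EBC = SRM·1.97
SRM = 1.4922·33.8^0.6859 = 16.6921
EBC = 16.6921·1.97

32.8834 EBC


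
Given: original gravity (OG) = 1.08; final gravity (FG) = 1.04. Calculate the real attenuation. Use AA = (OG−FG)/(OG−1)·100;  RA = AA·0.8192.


AA = (1.08 − 1.04)/(1.08 − 1)·100 = 50.0000
RA = 50.0000·0.8192

40.9600 %


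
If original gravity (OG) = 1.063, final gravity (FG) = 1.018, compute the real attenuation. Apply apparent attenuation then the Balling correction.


AA = (OG−FG)/(OG−1)·100;  RA = AA·0.8192
AA = (1.063 − 1.018)/(1.063 − 1)·100 = 71.4286
RA = 71.4286·0.8192

58.5143 %


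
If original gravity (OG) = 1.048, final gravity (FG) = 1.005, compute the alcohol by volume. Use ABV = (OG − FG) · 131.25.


ABV = (1.048 − 1.005) · 131.25

5.6438 % ABV


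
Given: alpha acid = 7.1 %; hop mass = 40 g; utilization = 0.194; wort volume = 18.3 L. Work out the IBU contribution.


IBU = (α/100)·mass·U·1000 / V
IBU = (7.1/100)·40·0.194·1000 / 18.3

30.1071 IBU


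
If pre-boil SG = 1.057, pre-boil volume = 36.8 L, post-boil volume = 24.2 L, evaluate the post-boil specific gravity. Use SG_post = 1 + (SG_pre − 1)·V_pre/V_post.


pts_pre = (1.057 − 1)·1000 = 57.0000
pts_post = 57.0000·36.8/24.2 = 86.6777
SG_post = 1 + 86.6777/1000

1.0867


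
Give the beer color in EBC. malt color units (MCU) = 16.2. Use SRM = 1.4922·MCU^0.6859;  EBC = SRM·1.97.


SRM = 1.4922·16.2^0.6859 = 10.0794
EBC = 10.0794·1.97

19.8564 EBC


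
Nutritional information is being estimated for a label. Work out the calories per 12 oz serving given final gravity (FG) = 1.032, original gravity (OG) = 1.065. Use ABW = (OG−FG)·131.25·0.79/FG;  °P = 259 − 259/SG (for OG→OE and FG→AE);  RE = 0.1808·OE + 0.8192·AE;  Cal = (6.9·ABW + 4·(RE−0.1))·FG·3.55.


ABW = (1.065 − 1.032)·131.25·0.79/1.032 = 3.3156
OE = 259 − 259/1.065 = 15.8075 °P
AE = 259 − 259/1.032 = 8.0310 °P
RE = 0.1808·15.8075 + 0.8192·8.0310 = 9.4370 °P
Cal = (6.9·3.3156 + 4·(9.4370−0.1))·1.032·3.55

220.6424 kcal


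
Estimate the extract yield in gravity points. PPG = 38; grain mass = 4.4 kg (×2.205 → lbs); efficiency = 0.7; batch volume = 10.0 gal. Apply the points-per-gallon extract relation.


points = lbs × PPG × eff / vol
lbs = 4.4 × 2.205 = 9.7020
points = 9.7020 × 38 × 0.7 / 10.0

25.8073 points


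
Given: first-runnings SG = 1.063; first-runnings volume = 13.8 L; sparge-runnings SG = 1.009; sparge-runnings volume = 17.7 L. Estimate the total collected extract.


total = Σ (SG_i − 1)·1000·V_i
first = (1.063 − 1)·1000·13.8 = 869.4000
sparge = (1.009 − 1)·1000·17.7 = 159.3000
total = 869.4000 + 159.3000

1028.7000 gravity·L


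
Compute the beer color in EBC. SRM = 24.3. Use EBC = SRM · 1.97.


EBC = 24.3 · 1.97

47.8710 EBC


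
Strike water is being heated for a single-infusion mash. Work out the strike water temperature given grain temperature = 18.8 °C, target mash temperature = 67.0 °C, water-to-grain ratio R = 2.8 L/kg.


T_strike = (0.41/R)·(T_mash − T_grain) + T_mash
T_strike = (0.41/2.8)·(67.0 − 18.8) + 67.0

74.0579 °C


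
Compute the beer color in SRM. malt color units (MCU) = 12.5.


SRM = 1.4922 · MCU^0.6859
SRM = 1.4922 · 12.5^0.6859

8.4372 SRM


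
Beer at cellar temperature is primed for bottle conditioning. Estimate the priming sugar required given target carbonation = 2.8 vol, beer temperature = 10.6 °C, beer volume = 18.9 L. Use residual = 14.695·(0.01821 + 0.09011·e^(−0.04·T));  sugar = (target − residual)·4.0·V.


residual = 14.695·(0.01821 + 0.09011·e^(−0.04·10.6)) = 1.1342
sugar = (2.8 − 1.1342)·4.0·18.9

125.9373 g


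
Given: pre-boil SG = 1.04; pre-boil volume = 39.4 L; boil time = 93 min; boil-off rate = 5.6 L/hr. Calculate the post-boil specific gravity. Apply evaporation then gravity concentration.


V_post = V_pre − rate·(t/60);  SG_post = 1 + (SG_pre−1)·V_pre/V_post
V_post = 39.4 − 5.6·(93/60) = 30.7200
SG_post = 1 + (1.04 − 1)·39.4/30.7200

1.0513


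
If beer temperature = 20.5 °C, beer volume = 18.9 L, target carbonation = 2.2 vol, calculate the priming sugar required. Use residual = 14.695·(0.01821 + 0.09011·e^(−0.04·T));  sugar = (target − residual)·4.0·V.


residual = 14.695·(0.01821 + 0.09011·e^(−0.04·20.5)) = 0.8508
sugar = (2.2 − 0.8508)·4.0·18.9

101.9995 g


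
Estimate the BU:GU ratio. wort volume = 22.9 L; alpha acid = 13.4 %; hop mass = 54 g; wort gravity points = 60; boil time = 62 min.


U = 1.65·0.000125^(GP/1000)·(1−e^(−0.04t))/4.15;  IBU = (α/100)·m·U·1000/V;  BU:GU = IBU/GP
U = 1.65·0.000125^(60/1000)·(1−e^(−0.04·62))/4.15 = 0.2125
IBU = (13.4/100)·54·0.2125·1000/22.9 = 67.1322
BU:GU = 67.1322/60

1.1189


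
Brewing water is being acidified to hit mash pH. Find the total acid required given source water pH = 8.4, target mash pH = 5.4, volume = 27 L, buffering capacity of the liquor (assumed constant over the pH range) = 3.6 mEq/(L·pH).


acid = buffering capacity · (pH_source − pH_target) · V
acid = 3.6 · (8.4 − 5.4) · 27

291.6000 mEq


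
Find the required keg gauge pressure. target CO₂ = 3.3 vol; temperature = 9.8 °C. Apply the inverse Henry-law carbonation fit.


psi = vols/(0.01821 + 0.09011·e^(−0.04·T)) − 14.695
psi = 3.3/(0.01821 + 0.09011·e^(−0.04·9.8)) − 14.695

27.0256 psi


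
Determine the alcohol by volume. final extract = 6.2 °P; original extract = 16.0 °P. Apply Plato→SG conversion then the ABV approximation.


SG = 259/(259 − P);  ABV = (OG − FG)·131.25
OG = 259/(259 − 16.0) = 1.0658
FG = 259/(259 − 6.2) = 1.0245
ABV = (1.0658 − 1.0245)·131.25

5.4230 % ABV


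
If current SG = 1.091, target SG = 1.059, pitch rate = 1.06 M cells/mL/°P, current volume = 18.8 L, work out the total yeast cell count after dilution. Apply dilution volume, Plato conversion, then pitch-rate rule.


V_w = V·((SG_c−1)/(SG_t−1)−1);  °P = 259 − 259/SG_t;  cells = rate·(V+V_w)·°P
V_w = 18.8·((1.091−1)/(1.059−1)−1) = 10.1966
V_final = 18.8 + 10.1966 = 28.9966
°P = 259 − 259/1.059 = 14.4297
cells = 1.06·28.9966·14.4297

443.5156 billion cells


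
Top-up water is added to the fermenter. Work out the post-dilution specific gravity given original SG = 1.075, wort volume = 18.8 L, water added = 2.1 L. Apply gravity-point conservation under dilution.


SG_new = 1 + (SG_old − 1)·V_old/(V_old + V_water)
pts = (1.075 − 1)·1000·18.8/(18.8 + 2.1) = 67.4641
SG_new = 1 + 67.4641/1000

1.0675


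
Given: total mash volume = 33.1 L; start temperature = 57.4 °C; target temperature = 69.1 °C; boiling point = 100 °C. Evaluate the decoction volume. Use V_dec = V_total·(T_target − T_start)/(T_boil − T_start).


V_dec = 33.1·(69.1 − 57.4)/(100 − 57.4)

9.0908 L


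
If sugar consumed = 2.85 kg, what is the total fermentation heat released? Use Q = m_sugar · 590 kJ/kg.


Q = 2.85 · 590

1681.5000 kJ


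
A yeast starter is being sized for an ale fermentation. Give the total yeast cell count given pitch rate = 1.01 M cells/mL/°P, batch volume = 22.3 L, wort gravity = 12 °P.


cells (billions) = rate · V_L · °P
cells = 1.01 · 22.3 · 12

270.2760 billion cells


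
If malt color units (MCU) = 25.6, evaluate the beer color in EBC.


SRM = 1.4922·MCU^0.6859;  EBC = SRM·1.97
SRM = 1.4922·25.6^0.6859 = 13.7955
EBC = 13.7955·1.97

27.1772 EBC


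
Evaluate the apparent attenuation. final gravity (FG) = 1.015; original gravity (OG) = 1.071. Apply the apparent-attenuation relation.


AA = (OG − FG)/(OG − 1) · 100
AA = (1.071 − 1.015)/(1.071 − 1) · 100

78.8732 %


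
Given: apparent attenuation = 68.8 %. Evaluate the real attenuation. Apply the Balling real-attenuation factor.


RA = AA · 0.8192
RA = 68.8 · 0.8192

56.3610 %


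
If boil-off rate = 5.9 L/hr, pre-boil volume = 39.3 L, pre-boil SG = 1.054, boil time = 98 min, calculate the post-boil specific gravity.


V_post = V_pre − rate·(t/60);  SG_post = 1 + (SG_pre−1)·V_pre/V_post
V_post = 39.3 − 5.9·(98/60) = 29.6633
SG_post = 1 + (1.054 − 1)·39.3/29.6633

1.0715


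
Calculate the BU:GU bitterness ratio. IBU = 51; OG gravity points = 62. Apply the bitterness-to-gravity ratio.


BU:GU = IBU / OG_points
BU:GU = 51 / 62

0.8226


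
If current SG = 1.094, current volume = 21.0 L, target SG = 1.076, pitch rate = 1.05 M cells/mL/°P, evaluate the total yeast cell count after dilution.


V_w = V·((SG_c−1)/(SG_t−1)−1);  °P = 259 − 259/SG_t;  cells = rate·(V+V_w)·°P
V_w = 21.0·((1.094−1)/(1.076−1)−1) = 4.9737
V_final = 21.0 + 4.9737 = 25.9737
°P = 259 − 259/1.076 = 18.2937
cells = 1.05·25.9737·18.2937

498.9120 billion cells


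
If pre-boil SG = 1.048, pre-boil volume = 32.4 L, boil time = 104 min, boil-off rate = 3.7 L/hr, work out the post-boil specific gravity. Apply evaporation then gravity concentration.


V_post = V_pre − rate·(t/60);  SG_post = 1 + (SG_pre−1)·V_pre/V_post
V_post = 32.4 − 3.7·(104/60) = 25.9867
SG_post = 1 + (1.048 − 1)·32.4/25.9867

1.0598


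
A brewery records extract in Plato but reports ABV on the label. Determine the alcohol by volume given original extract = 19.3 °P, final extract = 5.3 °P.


SG = 259/(259 − P);  ABV = (OG − FG)·131.25
OG = 259/(259 − 19.3) = 1.0805
FG = 259/(259 − 5.3) = 1.0209
ABV = (1.0805 − 1.0209)·131.25

7.8260 % ABV


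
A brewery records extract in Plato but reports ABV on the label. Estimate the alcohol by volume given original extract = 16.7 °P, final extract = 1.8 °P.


SG = 259/(259 − P);  ABV = (OG − FG)·131.25
OG = 259/(259 − 16.7) = 1.0689
FG = 259/(259 − 1.8) = 1.0070
ABV = (1.0689 − 1.0070)·131.25

8.1276 % ABV
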